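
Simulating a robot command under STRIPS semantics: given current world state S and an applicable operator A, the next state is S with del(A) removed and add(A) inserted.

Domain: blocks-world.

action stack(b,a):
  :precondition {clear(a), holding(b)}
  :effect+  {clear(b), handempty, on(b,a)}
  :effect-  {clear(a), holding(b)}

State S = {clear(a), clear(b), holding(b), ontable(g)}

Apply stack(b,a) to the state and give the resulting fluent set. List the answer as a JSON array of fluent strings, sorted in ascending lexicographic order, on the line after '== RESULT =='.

Compute (S \ del) ∪ add:
  pre ⊆ S: {clear(a), holding(b)} ⊆ S  — applicable
  S \ del = {clear(b), ontable(g)}
  ∪ add   = {clear(b), handempty, on(b,a), ontable(g)}

== RESULT ==
["clear(b)", "handempty", "on(b,a)", "ontable(g)"]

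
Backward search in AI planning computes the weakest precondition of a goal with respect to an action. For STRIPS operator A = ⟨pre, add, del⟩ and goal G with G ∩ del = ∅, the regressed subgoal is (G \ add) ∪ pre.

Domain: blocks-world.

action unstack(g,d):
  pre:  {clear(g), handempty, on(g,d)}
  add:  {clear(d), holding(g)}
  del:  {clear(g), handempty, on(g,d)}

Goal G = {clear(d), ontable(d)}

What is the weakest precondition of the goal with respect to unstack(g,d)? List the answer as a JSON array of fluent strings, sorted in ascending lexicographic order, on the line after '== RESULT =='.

Compute (G \ add) ∪ pre:
  G ∩ del = {}  (empty — regression defined)
  G \ add = {clear(d), ontable(d)} \ {clear(d), holding(g)} = {ontable(d)}
  ∪ pre   = {ontable(d)} ∪ {clear(g), handempty, on(g,d)}
          = {clear(g), handempty, on(g,d), ontable(d)}

== RESULT ==
["clear(g)", "handempty", "on(g,d)", "ontable(d)"]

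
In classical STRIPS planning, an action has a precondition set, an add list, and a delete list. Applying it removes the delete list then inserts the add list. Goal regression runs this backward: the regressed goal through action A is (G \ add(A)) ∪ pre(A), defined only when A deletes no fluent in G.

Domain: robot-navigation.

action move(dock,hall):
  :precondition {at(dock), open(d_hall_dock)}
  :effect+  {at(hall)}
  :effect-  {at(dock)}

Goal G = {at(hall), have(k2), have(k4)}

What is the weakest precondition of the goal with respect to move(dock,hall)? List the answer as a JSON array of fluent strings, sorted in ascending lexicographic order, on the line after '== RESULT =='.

Regress:
  G ∩ del = {}  (empty — regression defined)
  G \ add = {at(hall), have(k2), have(k4)} \ {at(hall)} = {have(k2), have(k4)}
  ∪ pre   = {have(k2), have(k4)} ∪ {at(dock), open(d_hall_dock)}
          = {at(dock), have(k2), have(k4), open(d_hall_dock)}

== RESULT ==
["at(dock)", "have(k2)", "have(k4)", "open(d_hall_dock)"]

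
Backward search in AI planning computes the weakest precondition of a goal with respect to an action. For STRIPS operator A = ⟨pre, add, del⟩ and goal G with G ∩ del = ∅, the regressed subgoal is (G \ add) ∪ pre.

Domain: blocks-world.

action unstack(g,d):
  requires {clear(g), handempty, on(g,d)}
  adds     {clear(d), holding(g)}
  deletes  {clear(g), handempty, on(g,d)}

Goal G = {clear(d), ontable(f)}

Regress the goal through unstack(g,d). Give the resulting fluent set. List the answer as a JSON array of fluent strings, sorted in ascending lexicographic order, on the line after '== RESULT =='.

Compute (G \ add) ∪ pre:
  G ∩ del = {}  (empty — regression defined)
  G \ add = {clear(d), ontable(f)} \ {clear(d), holding(g)} = {ontable(f)}
  ∪ pre   = {ontable(f)} ∪ {clear(g), handempty, on(g,d)}
          = {clear(g), handempty, on(g,d), ontable(f)}

== RESULT ==
["clear(g)", "handempty", "on(g,d)", "ontable(f)"]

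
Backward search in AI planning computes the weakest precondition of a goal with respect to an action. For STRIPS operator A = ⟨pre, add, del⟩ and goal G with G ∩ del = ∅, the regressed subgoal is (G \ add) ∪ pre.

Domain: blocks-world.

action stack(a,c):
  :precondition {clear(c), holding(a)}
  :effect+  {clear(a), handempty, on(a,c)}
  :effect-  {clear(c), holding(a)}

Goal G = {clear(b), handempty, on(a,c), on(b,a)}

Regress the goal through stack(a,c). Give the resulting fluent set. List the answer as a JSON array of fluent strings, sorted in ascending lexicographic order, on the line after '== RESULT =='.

Regress:
  G ∩ del = {}  (empty — regression defined)
  G \ add = {clear(b), handempty, on(a,c), on(b,a)} \ {clear(a), handempty, on(a,c)} = {clear(b), on(b,a)}
  ∪ pre   = {clear(b), on(b,a)} ∪ {clear(c), holding(a)}
          = {clear(b), clear(c), holding(a), on(b,a)}

== RESULT ==
["clear(b)", "clear(c)", "holding(a)", "on(b,a)"]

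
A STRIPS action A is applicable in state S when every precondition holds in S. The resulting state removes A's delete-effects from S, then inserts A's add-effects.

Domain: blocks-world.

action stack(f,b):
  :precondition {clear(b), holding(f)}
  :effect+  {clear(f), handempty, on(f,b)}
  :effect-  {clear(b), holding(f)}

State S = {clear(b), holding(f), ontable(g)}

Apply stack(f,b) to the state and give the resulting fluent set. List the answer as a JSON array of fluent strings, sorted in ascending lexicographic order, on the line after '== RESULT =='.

Compute (S \ del) ∪ add:
  pre ⊆ S: {clear(b), holding(f)} ⊆ S  — applicable
  S \ del = {ontable(g)}
  ∪ add   = {clear(f), handempty, on(f,b), ontable(g)}

== RESULT ==
["clear(f)", "handempty", "on(f,b)", "ontable(g)"]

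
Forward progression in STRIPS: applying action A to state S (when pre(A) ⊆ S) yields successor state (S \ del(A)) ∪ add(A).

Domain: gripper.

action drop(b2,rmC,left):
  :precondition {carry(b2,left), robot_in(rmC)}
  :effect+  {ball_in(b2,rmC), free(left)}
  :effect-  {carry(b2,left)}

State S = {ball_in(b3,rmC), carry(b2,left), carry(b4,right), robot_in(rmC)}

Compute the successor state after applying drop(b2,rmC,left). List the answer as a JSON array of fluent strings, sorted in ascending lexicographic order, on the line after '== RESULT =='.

Progress:
  pre ⊆ S: {carry(b2,left), robot_in(rmC)} ⊆ S  — applicable
  S \ del = {ball_in(b3,rmC), carry(b4,right), robot_in(rmC)}
  ∪ add   = {ball_in(b2,rmC), ball_in(b3,rmC), carry(b4,right), free(left), robot_in(rmC)}

== RESULT ==
["ball_in(b2,rmC)", "ball_in(b3,rmC)", "carry(b4,right)", "free(left)", "robot_in(rmC)"]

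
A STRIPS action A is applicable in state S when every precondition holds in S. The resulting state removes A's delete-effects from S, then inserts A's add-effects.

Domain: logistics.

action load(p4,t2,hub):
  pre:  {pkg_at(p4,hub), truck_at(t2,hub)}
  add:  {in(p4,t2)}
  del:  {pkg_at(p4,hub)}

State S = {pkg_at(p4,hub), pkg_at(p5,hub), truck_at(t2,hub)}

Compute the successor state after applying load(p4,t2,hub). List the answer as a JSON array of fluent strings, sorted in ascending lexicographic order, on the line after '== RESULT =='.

Progress:
  pre ⊆ S: {pkg_at(p4,hub), truck_at(t2,hub)} ⊆ S  — applicable
  S \ del = {pkg_at(p5,hub), truck_at(t2,hub)}
  ∪ add   = {in(p4,t2), pkg_at(p5,hub), truck_at(t2,hub)}

== RESULT ==
["in(p4,t2)", "pkg_at(p5,hub)", "truck_at(t2,hub)"]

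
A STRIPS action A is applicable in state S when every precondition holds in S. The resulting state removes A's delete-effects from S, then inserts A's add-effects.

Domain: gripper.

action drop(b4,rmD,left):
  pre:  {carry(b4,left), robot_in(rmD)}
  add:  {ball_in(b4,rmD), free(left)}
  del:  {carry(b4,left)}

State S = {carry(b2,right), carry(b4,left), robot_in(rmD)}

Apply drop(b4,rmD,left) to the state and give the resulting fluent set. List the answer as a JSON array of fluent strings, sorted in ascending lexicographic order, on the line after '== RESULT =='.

Progress:
  pre ⊆ S: {carry(b4,left), robot_in(rmD)} ⊆ S  — applicable
  S \ del = {carry(b2,right), robot_in(rmD)}
  ∪ add   = {ball_in(b4,rmD), carry(b2,right), free(left), robot_in(rmD)}

== RESULT ==
["ball_in(b4,rmD)", "carry(b2,right)", "free(left)", "robot_in(rmD)"]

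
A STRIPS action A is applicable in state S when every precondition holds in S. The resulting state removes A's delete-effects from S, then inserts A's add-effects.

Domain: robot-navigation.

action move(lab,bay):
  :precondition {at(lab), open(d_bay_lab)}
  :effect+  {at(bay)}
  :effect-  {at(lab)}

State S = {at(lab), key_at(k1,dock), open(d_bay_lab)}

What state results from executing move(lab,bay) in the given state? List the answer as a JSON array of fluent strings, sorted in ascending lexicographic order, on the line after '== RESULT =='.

Progress:
  pre ⊆ S: {at(lab), open(d_bay_lab)} ⊆ S  — applicable
  S \ del = {key_at(k1,dock), open(d_bay_lab)}
  ∪ add   = {at(bay), key_at(k1,dock), open(d_bay_lab)}

== RESULT ==
["at(bay)", "key_at(k1,dock)", "open(d_bay_lab)"]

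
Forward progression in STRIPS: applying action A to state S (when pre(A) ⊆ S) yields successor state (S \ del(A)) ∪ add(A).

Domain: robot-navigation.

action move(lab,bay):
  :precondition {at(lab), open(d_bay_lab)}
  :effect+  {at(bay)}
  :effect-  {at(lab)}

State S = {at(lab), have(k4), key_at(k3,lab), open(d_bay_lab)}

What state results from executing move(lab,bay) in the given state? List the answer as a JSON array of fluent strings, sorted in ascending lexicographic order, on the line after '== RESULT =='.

Compute (S \ del) ∪ add:
  pre ⊆ S: {at(lab), open(d_bay_lab)} ⊆ S  — applicable
  S \ del = {have(k4), key_at(k3,lab), open(d_bay_lab)}
  ∪ add   = {at(bay), have(k4), key_at(k3,lab), open(d_bay_lab)}

== RESULT ==
["at(bay)", "have(k4)", "key_at(k3,lab)", "open(d_bay_lab)"]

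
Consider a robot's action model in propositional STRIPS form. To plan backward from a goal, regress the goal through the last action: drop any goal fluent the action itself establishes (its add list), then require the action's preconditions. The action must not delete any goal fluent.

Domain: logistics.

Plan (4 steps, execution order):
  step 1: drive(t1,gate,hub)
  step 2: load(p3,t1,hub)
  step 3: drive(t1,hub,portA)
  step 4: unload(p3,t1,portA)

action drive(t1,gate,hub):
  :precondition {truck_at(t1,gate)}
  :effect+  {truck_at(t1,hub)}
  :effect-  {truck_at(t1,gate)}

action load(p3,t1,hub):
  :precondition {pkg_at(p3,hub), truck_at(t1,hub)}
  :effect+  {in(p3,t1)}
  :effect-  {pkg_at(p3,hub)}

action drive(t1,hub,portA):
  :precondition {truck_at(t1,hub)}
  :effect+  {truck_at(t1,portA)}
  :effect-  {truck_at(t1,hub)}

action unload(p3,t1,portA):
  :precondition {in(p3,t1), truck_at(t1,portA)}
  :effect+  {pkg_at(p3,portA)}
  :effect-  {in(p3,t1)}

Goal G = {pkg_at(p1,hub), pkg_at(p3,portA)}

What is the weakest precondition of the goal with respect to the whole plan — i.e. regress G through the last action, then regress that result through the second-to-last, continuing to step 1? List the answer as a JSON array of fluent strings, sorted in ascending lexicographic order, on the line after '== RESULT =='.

Work backward from the goal:
  through step 4 (unload(p3,t1,portA)): drop {pkg_at(p3,portA)}, keep {pkg_at(p1,hub)}, require {in(p3,t1), truck_at(t1,portA)}
    → {in(p3,t1), pkg_at(p1,hub), truck_at(t1,portA)}
  through step 3 (drive(t1,hub,portA)): drop {truck_at(t1,portA)}, keep {in(p3,t1), pkg_at(p1,hub)}, require {truck_at(t1,hub)}
    → {in(p3,t1), pkg_at(p1,hub), truck_at(t1,hub)}
  through step 2 (load(p3,t1,hub)): drop {in(p3,t1)}, keep {pkg_at(p1,hub), truck_at(t1,hub)}, require {pkg_at(p3,hub), truck_at(t1,hub)}
    → {pkg_at(p1,hub), pkg_at(p3,hub), truck_at(t1,hub)}
  through step 1 (drive(t1,gate,hub)): drop {truck_at(t1,hub)}, keep {pkg_at(p1,hub), pkg_at(p3,hub)}, require {truck_at(t1,gate)}
    → {pkg_at(p1,hub), pkg_at(p3,hub), truck_at(t1,gate)}

== RESULT ==
["pkg_at(p1,hub)", "pkg_at(p3,hub)", "truck_at(t1,gate)"]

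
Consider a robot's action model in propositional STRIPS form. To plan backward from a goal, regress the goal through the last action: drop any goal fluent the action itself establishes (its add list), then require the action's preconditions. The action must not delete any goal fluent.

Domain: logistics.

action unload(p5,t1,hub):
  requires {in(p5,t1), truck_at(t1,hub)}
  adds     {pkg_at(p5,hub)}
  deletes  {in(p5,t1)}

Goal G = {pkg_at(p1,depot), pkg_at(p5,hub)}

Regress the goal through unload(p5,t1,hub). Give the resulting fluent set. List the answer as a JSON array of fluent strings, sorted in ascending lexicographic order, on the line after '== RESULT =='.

Compute (G \ add) ∪ pre:
  G ∩ del = {}  (empty — regression defined)
  G \ add = {pkg_at(p1,depot), pkg_at(p5,hub)} \ {pkg_at(p5,hub)} = {pkg_at(p1,depot)}
  ∪ pre   = {pkg_at(p1,depot)} ∪ {in(p5,t1), truck_at(t1,hub)}
          = {in(p5,t1), pkg_at(p1,depot), truck_at(t1,hub)}

== RESULT ==
["in(p5,t1)", "pkg_at(p1,depot)", "truck_at(t1,hub)"]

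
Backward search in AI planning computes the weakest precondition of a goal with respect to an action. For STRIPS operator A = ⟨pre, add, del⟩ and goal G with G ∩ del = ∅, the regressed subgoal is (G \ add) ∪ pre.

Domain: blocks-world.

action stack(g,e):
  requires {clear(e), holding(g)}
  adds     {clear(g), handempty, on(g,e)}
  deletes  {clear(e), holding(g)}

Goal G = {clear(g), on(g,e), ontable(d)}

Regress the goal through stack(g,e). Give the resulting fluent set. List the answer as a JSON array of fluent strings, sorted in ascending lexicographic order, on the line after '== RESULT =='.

Regress:
  G ∩ del = {}  (empty — regression defined)
  G \ add = {clear(g), on(g,e), ontable(d)} \ {clear(g), handempty, on(g,e)} = {ontable(d)}
  ∪ pre   = {ontable(d)} ∪ {clear(e), holding(g)}
          = {clear(e), holding(g), ontable(d)}

== RESULT ==
["clear(e)", "holding(g)", "ontable(d)"]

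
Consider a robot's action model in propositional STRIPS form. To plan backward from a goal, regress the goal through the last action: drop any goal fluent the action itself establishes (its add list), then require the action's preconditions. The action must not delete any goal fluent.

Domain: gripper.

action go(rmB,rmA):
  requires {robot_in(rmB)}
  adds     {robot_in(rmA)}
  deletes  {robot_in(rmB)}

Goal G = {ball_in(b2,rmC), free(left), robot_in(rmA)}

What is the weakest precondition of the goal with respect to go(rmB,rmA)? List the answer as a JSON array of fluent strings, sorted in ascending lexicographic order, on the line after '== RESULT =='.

Compute (G \ add) ∪ pre:
  G ∩ del = {}  (empty — regression defined)
  G \ add = {ball_in(b2,rmC), free(left), robot_in(rmA)} \ {robot_in(rmA)} = {ball_in(b2,rmC), free(left)}
  ∪ pre   = {ball_in(b2,rmC), free(left)} ∪ {robot_in(rmB)}
          = {ball_in(b2,rmC), free(left), robot_in(rmB)}

== RESULT ==
["ball_in(b2,rmC)", "free(left)", "robot_in(rmB)"]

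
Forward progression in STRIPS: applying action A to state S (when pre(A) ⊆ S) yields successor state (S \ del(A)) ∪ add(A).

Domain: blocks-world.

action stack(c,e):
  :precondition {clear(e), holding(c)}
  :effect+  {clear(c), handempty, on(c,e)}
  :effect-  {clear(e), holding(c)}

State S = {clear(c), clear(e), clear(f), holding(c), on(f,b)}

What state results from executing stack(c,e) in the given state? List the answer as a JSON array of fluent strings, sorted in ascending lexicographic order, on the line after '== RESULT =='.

Compute (S \ del) ∪ add:
  pre ⊆ S: {clear(e), holding(c)} ⊆ S  — applicable
  S \ del = {clear(c), clear(f), on(f,b)}
  ∪ add   = {clear(c), clear(f), handempty, on(c,e), on(f,b)}

== RESULT ==
["clear(c)", "clear(f)", "handempty", "on(c,e)", "on(f,b)"]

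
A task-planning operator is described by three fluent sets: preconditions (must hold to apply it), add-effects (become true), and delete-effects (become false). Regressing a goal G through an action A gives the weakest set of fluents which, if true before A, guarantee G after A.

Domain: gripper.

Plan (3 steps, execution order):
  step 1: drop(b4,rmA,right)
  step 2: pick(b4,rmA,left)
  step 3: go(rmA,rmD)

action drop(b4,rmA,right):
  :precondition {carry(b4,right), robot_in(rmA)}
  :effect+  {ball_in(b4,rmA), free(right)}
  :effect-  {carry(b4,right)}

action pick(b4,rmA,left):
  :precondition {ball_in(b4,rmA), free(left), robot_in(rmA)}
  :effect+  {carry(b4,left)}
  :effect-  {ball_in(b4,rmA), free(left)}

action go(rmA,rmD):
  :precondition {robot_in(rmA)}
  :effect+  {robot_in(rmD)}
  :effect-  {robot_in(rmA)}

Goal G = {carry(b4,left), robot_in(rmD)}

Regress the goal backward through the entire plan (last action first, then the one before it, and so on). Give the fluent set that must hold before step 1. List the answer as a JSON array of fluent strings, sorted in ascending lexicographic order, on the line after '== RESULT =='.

Regress step by step:
  through step 3 (go(rmA,rmD)): drop {robot_in(rmD)}, keep {carry(b4,left)}, require {robot_in(rmA)}
    → {carry(b4,left), robot_in(rmA)}
  through step 2 (pick(b4,rmA,left)): drop {carry(b4,left)}, keep {robot_in(rmA)}, require {ball_in(b4,rmA), free(left), robot_in(rmA)}
    → {ball_in(b4,rmA), free(left), robot_in(rmA)}
  through step 1 (drop(b4,rmA,right)): drop {ball_in(b4,rmA)}, keep {free(left), robot_in(rmA)}, require {carry(b4,right), robot_in(rmA)}
    → {carry(b4,right), free(left), robot_in(rmA)}

== RESULT ==
["carry(b4,right)", "free(left)", "robot_in(rmA)"]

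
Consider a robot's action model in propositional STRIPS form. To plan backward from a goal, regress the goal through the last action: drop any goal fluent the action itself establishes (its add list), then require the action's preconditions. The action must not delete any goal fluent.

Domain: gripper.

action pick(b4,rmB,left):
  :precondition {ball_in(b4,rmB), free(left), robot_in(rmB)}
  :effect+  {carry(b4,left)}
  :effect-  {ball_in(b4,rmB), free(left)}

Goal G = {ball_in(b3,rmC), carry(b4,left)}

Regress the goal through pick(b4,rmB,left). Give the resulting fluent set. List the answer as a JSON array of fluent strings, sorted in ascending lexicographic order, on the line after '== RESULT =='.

Regress:
  G ∩ del = {}  (empty — regression defined)
  G \ add = {ball_in(b3,rmC), carry(b4,left)} \ {carry(b4,left)} = {ball_in(b3,rmC)}
  ∪ pre   = {ball_in(b3,rmC)} ∪ {ball_in(b4,rmB), free(left), robot_in(rmB)}
          = {ball_in(b3,rmC), ball_in(b4,rmB), free(left), robot_in(rmB)}

== RESULT ==
["ball_in(b3,rmC)", "ball_in(b4,rmB)", "free(left)", "robot_in(rmB)"]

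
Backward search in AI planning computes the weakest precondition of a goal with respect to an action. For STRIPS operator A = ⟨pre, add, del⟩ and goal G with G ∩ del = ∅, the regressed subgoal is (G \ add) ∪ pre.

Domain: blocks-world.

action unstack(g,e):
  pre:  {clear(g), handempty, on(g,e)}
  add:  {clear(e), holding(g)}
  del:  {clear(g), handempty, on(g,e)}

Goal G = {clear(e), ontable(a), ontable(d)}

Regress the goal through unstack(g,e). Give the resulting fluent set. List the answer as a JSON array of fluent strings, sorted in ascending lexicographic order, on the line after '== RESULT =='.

Compute (G \ add) ∪ pre:
  G ∩ del = {}  (empty — regression defined)
  G \ add = {clear(e), ontable(a), ontable(d)} \ {clear(e), holding(g)} = {ontable(a), ontable(d)}
  ∪ pre   = {ontable(a), ontable(d)} ∪ {clear(g), handempty, on(g,e)}
          = {clear(g), handempty, on(g,e), ontable(a), ontable(d)}

== RESULT ==
["clear(g)", "handempty", "on(g,e)", "ontable(a)", "ontable(d)"]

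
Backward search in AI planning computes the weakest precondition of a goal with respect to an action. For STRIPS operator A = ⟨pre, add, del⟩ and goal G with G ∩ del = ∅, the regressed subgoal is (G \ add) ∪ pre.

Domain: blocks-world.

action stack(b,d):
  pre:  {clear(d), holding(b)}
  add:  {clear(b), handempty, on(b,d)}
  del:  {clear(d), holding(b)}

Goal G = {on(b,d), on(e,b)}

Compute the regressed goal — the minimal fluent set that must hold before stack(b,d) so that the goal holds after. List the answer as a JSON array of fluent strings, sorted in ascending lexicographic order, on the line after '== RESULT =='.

Compute (G \ add) ∪ pre:
  G ∩ del = {}  (empty — regression defined)
  G \ add = {on(b,d), on(e,b)} \ {clear(b), handempty, on(b,d)} = {on(e,b)}
  ∪ pre   = {on(e,b)} ∪ {clear(d), holding(b)}
          = {clear(d), holding(b), on(e,b)}

== RESULT ==
["clear(d)", "holding(b)", "on(e,b)"]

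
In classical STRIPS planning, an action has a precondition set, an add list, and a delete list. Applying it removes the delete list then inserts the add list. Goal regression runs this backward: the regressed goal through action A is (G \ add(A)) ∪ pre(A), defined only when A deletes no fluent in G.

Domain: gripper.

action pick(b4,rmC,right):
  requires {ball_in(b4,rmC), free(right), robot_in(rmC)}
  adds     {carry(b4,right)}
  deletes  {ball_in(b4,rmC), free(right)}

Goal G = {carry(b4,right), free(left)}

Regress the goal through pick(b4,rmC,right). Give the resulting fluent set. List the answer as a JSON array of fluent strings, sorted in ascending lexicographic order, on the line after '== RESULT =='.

Regress:
  G ∩ del = {}  (empty — regression defined)
  G \ add = {carry(b4,right), free(left)} \ {carry(b4,right)} = {free(left)}
  ∪ pre   = {free(left)} ∪ {ball_in(b4,rmC), free(right), robot_in(rmC)}
          = {ball_in(b4,rmC), free(left), free(right), robot_in(rmC)}

== RESULT ==
["ball_in(b4,rmC)", "free(left)", "free(right)", "robot_in(rmC)"]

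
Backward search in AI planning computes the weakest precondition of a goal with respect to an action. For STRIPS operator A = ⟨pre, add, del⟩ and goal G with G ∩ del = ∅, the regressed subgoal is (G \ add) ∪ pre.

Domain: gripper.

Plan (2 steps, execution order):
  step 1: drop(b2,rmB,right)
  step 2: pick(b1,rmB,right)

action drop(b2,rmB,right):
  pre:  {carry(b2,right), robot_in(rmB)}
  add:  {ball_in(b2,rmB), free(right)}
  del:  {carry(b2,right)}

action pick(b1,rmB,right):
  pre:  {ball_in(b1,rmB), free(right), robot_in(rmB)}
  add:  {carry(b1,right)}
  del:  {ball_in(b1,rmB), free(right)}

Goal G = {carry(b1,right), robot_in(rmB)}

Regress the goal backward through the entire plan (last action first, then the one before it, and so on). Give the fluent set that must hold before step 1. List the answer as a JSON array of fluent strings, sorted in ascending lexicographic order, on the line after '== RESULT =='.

Regress step by step:
  through step 2 (pick(b1,rmB,right)): drop {carry(b1,right)}, keep {robot_in(rmB)}, require {ball_in(b1,rmB), free(right), robot_in(rmB)}
    → {ball_in(b1,rmB), free(right), robot_in(rmB)}
  through step 1 (drop(b2,rmB,right)): drop {free(right)}, keep {ball_in(b1,rmB), robot_in(rmB)}, require {carry(b2,right), robot_in(rmB)}
    → {ball_in(b1,rmB), carry(b2,right), robot_in(rmB)}

== RESULT ==
["ball_in(b1,rmB)", "carry(b2,right)", "robot_in(rmB)"]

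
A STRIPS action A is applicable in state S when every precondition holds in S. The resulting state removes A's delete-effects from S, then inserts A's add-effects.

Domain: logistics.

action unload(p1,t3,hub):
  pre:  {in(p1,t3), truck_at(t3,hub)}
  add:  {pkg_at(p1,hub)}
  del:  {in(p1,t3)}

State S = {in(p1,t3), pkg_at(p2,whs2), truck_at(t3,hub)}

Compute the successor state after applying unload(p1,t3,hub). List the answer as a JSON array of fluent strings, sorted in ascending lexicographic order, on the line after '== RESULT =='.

Compute (S \ del) ∪ add:
  pre ⊆ S: {in(p1,t3), truck_at(t3,hub)} ⊆ S  — applicable
  S \ del = {pkg_at(p2,whs2), truck_at(t3,hub)}
  ∪ add   = {pkg_at(p1,hub), pkg_at(p2,whs2), truck_at(t3,hub)}

== RESULT ==
["pkg_at(p1,hub)", "pkg_at(p2,whs2)", "truck_at(t3,hub)"]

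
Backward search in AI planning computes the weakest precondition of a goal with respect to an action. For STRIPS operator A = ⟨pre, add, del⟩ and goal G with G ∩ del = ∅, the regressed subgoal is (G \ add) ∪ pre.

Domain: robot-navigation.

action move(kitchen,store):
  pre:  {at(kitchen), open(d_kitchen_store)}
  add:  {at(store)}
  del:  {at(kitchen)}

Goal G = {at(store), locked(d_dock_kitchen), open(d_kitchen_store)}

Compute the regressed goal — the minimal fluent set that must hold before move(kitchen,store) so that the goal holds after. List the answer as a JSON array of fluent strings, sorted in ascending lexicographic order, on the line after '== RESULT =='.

Regress:
  G ∩ del = {}  (empty — regression defined)
  G \ add = {at(store), locked(d_dock_kitchen), open(d_kitchen_store)} \ {at(store)} = {locked(d_dock_kitchen), open(d_kitchen_store)}
  ∪ pre   = {locked(d_dock_kitchen), open(d_kitchen_store)} ∪ {at(kitchen), open(d_kitchen_store)}
          = {at(kitchen), locked(d_dock_kitchen), open(d_kitchen_store)}

== RESULT ==
["at(kitchen)", "locked(d_dock_kitchen)", "open(d_kitchen_store)"]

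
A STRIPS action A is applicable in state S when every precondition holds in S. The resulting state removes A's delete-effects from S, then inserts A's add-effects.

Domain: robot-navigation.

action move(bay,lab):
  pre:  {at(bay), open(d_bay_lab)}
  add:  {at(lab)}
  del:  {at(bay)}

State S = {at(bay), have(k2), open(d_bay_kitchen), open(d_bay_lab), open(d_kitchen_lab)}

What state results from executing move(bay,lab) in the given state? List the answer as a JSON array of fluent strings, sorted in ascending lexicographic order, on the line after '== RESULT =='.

Compute (S \ del) ∪ add:
  pre ⊆ S: {at(bay), open(d_bay_lab)} ⊆ S  — applicable
  S \ del = {have(k2), open(d_bay_kitchen), open(d_bay_lab), open(d_kitchen_lab)}
  ∪ add   = {at(lab), have(k2), open(d_bay_kitchen), open(d_bay_lab), open(d_kitchen_lab)}

== RESULT ==
["at(lab)", "have(k2)", "open(d_bay_kitchen)", "open(d_bay_lab)", "open(d_kitchen_lab)"]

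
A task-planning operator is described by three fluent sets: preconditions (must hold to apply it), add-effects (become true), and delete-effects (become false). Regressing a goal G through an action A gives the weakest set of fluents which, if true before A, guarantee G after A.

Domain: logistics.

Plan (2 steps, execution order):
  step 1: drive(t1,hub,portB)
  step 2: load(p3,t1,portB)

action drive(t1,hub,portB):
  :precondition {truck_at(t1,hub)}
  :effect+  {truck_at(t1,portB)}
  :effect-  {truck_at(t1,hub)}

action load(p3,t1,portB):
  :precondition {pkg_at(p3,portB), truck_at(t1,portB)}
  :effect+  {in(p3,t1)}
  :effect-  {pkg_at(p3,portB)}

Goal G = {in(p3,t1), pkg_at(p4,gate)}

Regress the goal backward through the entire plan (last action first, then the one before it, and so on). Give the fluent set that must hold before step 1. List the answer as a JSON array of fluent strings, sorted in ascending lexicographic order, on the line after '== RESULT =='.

Regress step by step:
  through step 2 (load(p3,t1,portB)): drop {in(p3,t1)}, keep {pkg_at(p4,gate)}, require {pkg_at(p3,portB), truck_at(t1,portB)}
    → {pkg_at(p3,portB), pkg_at(p4,gate), truck_at(t1,portB)}
  through step 1 (drive(t1,hub,portB)): drop {truck_at(t1,portB)}, keep {pkg_at(p3,portB), pkg_at(p4,gate)}, require {truck_at(t1,hub)}
    → {pkg_at(p3,portB), pkg_at(p4,gate), truck_at(t1,hub)}

== RESULT ==
["pkg_at(p3,portB)", "pkg_at(p4,gate)", "truck_at(t1,hub)"]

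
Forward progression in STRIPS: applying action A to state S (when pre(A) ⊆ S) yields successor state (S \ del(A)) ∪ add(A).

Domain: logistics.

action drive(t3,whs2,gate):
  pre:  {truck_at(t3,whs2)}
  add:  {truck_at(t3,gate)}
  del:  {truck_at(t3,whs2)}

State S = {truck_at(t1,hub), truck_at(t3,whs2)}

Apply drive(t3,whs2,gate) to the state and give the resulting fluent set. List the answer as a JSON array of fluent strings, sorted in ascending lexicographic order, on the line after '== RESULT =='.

Compute (S \ del) ∪ add:
  pre ⊆ S: {truck_at(t3,whs2)} ⊆ S  — applicable
  S \ del = {truck_at(t1,hub)}
  ∪ add   = {truck_at(t1,hub), truck_at(t3,gate)}

== RESULT ==
["truck_at(t1,hub)", "truck_at(t3,gate)"]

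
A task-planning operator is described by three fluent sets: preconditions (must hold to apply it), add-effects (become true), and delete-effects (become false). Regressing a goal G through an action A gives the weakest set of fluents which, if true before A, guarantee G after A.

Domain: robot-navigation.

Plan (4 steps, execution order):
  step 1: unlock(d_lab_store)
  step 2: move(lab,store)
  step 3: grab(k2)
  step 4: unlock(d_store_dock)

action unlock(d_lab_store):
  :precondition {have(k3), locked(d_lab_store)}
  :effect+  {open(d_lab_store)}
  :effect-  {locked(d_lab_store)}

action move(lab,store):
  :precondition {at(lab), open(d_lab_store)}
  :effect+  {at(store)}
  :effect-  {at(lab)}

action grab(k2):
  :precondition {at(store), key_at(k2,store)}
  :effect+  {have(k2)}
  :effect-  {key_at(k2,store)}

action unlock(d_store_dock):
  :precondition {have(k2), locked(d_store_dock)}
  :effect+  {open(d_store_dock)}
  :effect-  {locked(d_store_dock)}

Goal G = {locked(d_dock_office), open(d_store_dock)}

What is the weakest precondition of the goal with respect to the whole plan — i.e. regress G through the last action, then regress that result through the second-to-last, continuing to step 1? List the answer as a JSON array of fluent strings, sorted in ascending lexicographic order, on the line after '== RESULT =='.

Work backward from the goal:
  through step 4 (unlock(d_store_dock)): drop {open(d_store_dock)}, keep {locked(d_dock_office)}, require {have(k2), locked(d_store_dock)}
    → {have(k2), locked(d_dock_office), locked(d_store_dock)}
  through step 3 (grab(k2)): drop {have(k2)}, keep {locked(d_dock_office), locked(d_store_dock)}, require {at(store), key_at(k2,store)}
    → {at(store), key_at(k2,store), locked(d_dock_office), locked(d_store_dock)}
  through step 2 (move(lab,store)): drop {at(store)}, keep {key_at(k2,store), locked(d_dock_office), locked(d_store_dock)}, require {at(lab), open(d_lab_store)}
    → {at(lab), key_at(k2,store), locked(d_dock_office), locked(d_store_dock), open(d_lab_store)}
  through step 1 (unlock(d_lab_store)): drop {open(d_lab_store)}, keep {at(lab), key_at(k2,store), locked(d_dock_office), locked(d_store_dock)}, require {have(k3), locked(d_lab_store)}
    → {at(lab), have(k3), key_at(k2,store), locked(d_dock_office), locked(d_lab_store), locked(d_store_dock)}

== RESULT ==
["at(lab)", "have(k3)", "key_at(k2,store)", "locked(d_dock_office)", "locked(d_lab_store)", "locked(d_store_dock)"]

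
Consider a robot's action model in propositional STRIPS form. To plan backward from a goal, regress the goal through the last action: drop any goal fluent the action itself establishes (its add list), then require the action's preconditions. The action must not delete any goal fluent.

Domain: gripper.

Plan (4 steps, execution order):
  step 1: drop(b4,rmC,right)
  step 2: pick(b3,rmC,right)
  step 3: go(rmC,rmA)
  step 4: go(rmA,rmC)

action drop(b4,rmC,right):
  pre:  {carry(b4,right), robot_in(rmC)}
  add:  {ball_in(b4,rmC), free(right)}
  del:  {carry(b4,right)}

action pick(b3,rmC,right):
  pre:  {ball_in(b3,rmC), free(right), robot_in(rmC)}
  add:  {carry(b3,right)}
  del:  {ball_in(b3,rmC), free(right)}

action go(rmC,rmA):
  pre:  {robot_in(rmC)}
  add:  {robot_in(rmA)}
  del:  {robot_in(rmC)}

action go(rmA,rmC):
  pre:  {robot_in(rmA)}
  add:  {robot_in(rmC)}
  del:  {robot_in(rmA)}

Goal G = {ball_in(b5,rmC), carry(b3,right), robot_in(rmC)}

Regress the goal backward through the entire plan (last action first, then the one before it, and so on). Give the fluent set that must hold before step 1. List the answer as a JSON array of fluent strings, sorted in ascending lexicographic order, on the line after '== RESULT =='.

Work backward from the goal:
  through step 4 (go(rmA,rmC)): drop {robot_in(rmC)}, keep {ball_in(b5,rmC), carry(b3,right)}, require {robot_in(rmA)}
    → {ball_in(b5,rmC), carry(b3,right), robot_in(rmA)}
  through step 3 (go(rmC,rmA)): drop {robot_in(rmA)}, keep {ball_in(b5,rmC), carry(b3,right)}, require {robot_in(rmC)}
    → {ball_in(b5,rmC), carry(b3,right), robot_in(rmC)}
  through step 2 (pick(b3,rmC,right)): drop {carry(b3,right)}, keep {ball_in(b5,rmC), robot_in(rmC)}, require {ball_in(b3,rmC), free(right), robot_in(rmC)}
    → {ball_in(b3,rmC), ball_in(b5,rmC), free(right), robot_in(rmC)}
  through step 1 (drop(b4,rmC,right)): drop {free(right)}, keep {ball_in(b3,rmC), ball_in(b5,rmC), robot_in(rmC)}, require {carry(b4,right), robot_in(rmC)}
    → {ball_in(b3,rmC), ball_in(b5,rmC), carry(b4,right), robot_in(rmC)}

== RESULT ==
["ball_in(b3,rmC)", "ball_in(b5,rmC)", "carry(b4,right)", "robot_in(rmC)"]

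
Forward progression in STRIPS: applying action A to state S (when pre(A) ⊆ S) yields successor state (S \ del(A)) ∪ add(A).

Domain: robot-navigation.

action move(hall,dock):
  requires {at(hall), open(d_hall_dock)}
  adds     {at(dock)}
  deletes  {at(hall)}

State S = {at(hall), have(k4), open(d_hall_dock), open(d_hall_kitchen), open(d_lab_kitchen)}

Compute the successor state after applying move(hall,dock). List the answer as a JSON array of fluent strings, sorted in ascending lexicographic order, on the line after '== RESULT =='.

Compute (S \ del) ∪ add:
  pre ⊆ S: {at(hall), open(d_hall_dock)} ⊆ S  — applicable
  S \ del = {have(k4), open(d_hall_dock), open(d_hall_kitchen), open(d_lab_kitchen)}
  ∪ add   = {at(dock), have(k4), open(d_hall_dock), open(d_hall_kitchen), open(d_lab_kitchen)}

== RESULT ==
["at(dock)", "have(k4)", "open(d_hall_dock)", "open(d_hall_kitchen)", "open(d_lab_kitchen)"]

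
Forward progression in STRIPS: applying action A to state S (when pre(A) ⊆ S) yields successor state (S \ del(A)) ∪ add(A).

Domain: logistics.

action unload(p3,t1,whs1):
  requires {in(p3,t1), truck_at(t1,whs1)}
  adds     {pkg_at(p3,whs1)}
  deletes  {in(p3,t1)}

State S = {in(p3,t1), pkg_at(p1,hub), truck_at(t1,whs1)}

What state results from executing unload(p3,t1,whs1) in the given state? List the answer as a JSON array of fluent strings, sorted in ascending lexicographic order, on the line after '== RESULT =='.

Compute (S \ del) ∪ add:
  pre ⊆ S: {in(p3,t1), truck_at(t1,whs1)} ⊆ S  — applicable
  S \ del = {pkg_at(p1,hub), truck_at(t1,whs1)}
  ∪ add   = {pkg_at(p1,hub), pkg_at(p3,whs1), truck_at(t1,whs1)}

== RESULT ==
["pkg_at(p1,hub)", "pkg_at(p3,whs1)", "truck_at(t1,whs1)"]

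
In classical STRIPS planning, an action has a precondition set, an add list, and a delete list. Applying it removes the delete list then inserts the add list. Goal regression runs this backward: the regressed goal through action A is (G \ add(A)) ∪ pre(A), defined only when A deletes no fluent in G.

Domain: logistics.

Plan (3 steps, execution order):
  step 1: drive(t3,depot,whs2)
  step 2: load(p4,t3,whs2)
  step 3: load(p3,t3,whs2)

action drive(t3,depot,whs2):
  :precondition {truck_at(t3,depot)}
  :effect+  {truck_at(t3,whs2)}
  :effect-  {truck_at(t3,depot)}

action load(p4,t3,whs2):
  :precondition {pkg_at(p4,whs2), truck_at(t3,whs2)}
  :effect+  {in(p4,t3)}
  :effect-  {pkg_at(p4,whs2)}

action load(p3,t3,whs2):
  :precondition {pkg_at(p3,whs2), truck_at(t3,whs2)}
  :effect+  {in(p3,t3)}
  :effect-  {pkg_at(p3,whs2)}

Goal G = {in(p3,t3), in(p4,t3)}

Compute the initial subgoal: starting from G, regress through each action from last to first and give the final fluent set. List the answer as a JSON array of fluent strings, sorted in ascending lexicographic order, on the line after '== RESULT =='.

Regress step by step:
  through step 3 (load(p3,t3,whs2)): drop {in(p3,t3)}, keep {in(p4,t3)}, require {pkg_at(p3,whs2), truck_at(t3,whs2)}
    → {in(p4,t3), pkg_at(p3,whs2), truck_at(t3,whs2)}
  through step 2 (load(p4,t3,whs2)): drop {in(p4,t3)}, keep {pkg_at(p3,whs2), truck_at(t3,whs2)}, require {pkg_at(p4,whs2), truck_at(t3,whs2)}
    → {pkg_at(p3,whs2), pkg_at(p4,whs2), truck_at(t3,whs2)}
  through step 1 (drive(t3,depot,whs2)): drop {truck_at(t3,whs2)}, keep {pkg_at(p3,whs2), pkg_at(p4,whs2)}, require {truck_at(t3,depot)}
    → {pkg_at(p3,whs2), pkg_at(p4,whs2), truck_at(t3,depot)}

== RESULT ==
["pkg_at(p3,whs2)", "pkg_at(p4,whs2)", "truck_at(t3,depot)"]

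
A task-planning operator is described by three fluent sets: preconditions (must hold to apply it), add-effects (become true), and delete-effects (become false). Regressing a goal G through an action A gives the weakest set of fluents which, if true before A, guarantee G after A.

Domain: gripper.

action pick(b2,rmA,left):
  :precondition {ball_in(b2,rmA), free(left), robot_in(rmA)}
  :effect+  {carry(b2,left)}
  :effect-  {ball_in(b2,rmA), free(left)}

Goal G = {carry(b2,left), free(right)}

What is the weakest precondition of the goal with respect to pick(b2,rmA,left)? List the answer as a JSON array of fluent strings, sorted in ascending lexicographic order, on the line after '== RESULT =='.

Regress:
  G ∩ del = {}  (empty — regression defined)
  G \ add = {carry(b2,left), free(right)} \ {carry(b2,left)} = {free(right)}
  ∪ pre   = {free(right)} ∪ {ball_in(b2,rmA), free(left), robot_in(rmA)}
          = {ball_in(b2,rmA), free(left), free(right), robot_in(rmA)}

== RESULT ==
["ball_in(b2,rmA)", "free(left)", "free(right)", "robot_in(rmA)"]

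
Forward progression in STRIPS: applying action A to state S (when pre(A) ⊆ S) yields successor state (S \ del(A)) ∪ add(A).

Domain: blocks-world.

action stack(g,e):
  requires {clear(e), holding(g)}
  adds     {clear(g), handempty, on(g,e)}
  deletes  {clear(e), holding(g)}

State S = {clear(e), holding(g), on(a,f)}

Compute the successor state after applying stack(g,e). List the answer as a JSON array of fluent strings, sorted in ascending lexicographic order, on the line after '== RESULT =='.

Compute (S \ del) ∪ add:
  pre ⊆ S: {clear(e), holding(g)} ⊆ S  — applicable
  S \ del = {on(a,f)}
  ∪ add   = {clear(g), handempty, on(a,f), on(g,e)}

== RESULT ==
["clear(g)", "handempty", "on(a,f)", "on(g,e)"]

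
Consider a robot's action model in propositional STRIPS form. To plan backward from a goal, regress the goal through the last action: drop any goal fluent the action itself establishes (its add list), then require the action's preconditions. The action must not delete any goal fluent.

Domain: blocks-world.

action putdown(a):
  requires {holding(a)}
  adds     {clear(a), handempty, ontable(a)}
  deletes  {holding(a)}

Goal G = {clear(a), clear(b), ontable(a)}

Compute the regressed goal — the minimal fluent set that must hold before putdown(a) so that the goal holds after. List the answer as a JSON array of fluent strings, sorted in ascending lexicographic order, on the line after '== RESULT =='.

Compute (G \ add) ∪ pre:
  G ∩ del = {}  (empty — regression defined)
  G \ add = {clear(a), clear(b), ontable(a)} \ {clear(a), handempty, ontable(a)} = {clear(b)}
  ∪ pre   = {clear(b)} ∪ {holding(a)}
          = {clear(b), holding(a)}

== RESULT ==
["clear(b)", "holding(a)"]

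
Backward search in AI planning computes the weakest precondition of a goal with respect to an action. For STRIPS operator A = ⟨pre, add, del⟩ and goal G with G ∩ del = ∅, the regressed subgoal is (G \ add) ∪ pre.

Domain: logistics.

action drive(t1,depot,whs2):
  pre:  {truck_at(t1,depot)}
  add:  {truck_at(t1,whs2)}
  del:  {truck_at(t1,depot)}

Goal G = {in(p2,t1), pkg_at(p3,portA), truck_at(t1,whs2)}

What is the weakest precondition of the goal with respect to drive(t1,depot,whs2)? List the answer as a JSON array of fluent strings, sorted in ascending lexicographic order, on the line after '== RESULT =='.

Compute (G \ add) ∪ pre:
  G ∩ del = {}  (empty — regression defined)
  G \ add = {in(p2,t1), pkg_at(p3,portA), truck_at(t1,whs2)} \ {truck_at(t1,whs2)} = {in(p2,t1), pkg_at(p3,portA)}
  ∪ pre   = {in(p2,t1), pkg_at(p3,portA)} ∪ {truck_at(t1,depot)}
          = {in(p2,t1), pkg_at(p3,portA), truck_at(t1,depot)}

== RESULT ==
["in(p2,t1)", "pkg_at(p3,portA)", "truck_at(t1,depot)"]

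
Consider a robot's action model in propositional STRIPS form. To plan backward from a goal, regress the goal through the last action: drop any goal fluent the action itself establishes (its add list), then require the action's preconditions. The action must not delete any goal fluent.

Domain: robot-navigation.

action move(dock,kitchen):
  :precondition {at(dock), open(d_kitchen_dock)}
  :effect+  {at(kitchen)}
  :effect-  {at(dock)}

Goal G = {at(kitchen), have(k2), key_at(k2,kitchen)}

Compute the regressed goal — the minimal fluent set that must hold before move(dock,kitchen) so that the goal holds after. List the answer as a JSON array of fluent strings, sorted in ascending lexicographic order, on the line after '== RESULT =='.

Regress:
  G ∩ del = {}  (empty — regression defined)
  G \ add = {at(kitchen), have(k2), key_at(k2,kitchen)} \ {at(kitchen)} = {have(k2), key_at(k2,kitchen)}
  ∪ pre   = {have(k2), key_at(k2,kitchen)} ∪ {at(dock), open(d_kitchen_dock)}
          = {at(dock), have(k2), key_at(k2,kitchen), open(d_kitchen_dock)}

== RESULT ==
["at(dock)", "have(k2)", "key_at(k2,kitchen)", "open(d_kitchen_dock)"]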